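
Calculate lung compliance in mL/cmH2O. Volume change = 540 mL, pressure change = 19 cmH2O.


C = dV / dP
C = 540 / 19
C = 28.42 mL/cmH2O


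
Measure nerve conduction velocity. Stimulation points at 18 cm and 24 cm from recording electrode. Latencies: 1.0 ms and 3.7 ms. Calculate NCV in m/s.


Distance = (24 - 18) / 100 = 0.06 m
dt = (3.7 - 1.0) / 1000 = 0.0027 s
NCV = dist / dt = 22.22 m/s


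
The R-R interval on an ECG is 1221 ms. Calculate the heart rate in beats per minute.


HR = 60 / RR_interval(s)
RR = 1221 ms = 1.221 s
HR = 60 / 1.221 = 49.14 bpm


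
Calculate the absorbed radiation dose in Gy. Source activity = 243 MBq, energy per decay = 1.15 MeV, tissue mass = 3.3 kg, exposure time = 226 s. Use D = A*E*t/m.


A = 243 MBq = 2.4300e+08 Bq
E = 1.15 MeV = 1.8423e-13 J
D = A*E*t/m = 2.4300e+08*1.8423e-13*226/3.3
D = 0.003066 Gy


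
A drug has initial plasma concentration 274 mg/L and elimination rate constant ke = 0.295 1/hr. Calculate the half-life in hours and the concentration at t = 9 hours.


t_half = ln(2) / ke = 0.693147 / 0.295 = 2.35 hr
C(t) = C0 * exp(-ke*t) = 274 * exp(-0.295*9)
C(9) = 19.26 mg/L


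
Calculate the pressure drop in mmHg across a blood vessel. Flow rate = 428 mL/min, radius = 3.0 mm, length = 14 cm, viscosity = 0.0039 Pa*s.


dP = 8*mu*L*Q / (pi*r^4)
Q = 428 mL/min = 7.13333e-06 m^3/s
dP = 122.445 Pa = 122.445 / 133.322 mmHg = 0.9184 mmHg


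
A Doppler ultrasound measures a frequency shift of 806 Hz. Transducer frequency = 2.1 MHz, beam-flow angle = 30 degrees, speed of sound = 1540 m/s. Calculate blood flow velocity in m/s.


v = fd * c / (2 * f0 * cos(theta))
v = 806 * 1540 / (2 * 2.1000e+06 * cos(30))
v = 0.3413 m/s


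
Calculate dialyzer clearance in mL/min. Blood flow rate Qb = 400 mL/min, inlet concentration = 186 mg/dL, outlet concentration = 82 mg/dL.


K = Qb * (Cb_in - Cb_out) / Cb_in
K = 400 * (186 - 82) / 186
K = 223.7 mL/min


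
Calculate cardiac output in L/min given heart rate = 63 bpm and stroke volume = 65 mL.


CO = HR * SV
CO = 63 * 65 / 1000
CO = 4.095 L/min


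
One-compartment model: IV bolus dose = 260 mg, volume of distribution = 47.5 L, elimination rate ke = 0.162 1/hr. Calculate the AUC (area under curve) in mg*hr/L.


C0 = Dose/Vd = 260/47.5 = 5.47368 mg/L
AUC = C0/ke = 5.47368/0.162
AUC = 33.79 mg*hr/L


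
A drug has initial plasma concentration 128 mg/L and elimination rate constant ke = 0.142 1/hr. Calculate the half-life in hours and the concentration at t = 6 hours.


t_half = ln(2) / ke = 0.693147 / 0.142 = 4.881 hr
C(t) = C0 * exp(-ke*t) = 128 * exp(-0.142*6)
C(6) = 54.6 mg/L


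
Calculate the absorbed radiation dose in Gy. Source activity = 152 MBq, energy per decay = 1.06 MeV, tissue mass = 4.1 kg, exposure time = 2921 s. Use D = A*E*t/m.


A = 152 MBq = 1.5200e+08 Bq
E = 1.06 MeV = 1.69812e-13 J
D = A*E*t/m = 1.5200e+08*1.69812e-13*2921/4.1
D = 0.01839 Gy


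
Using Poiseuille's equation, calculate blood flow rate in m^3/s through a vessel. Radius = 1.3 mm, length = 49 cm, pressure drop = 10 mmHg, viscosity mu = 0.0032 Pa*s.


Q = pi*r^4*dP / (8*mu*L)
r = 0.0013 m, L = 0.49 m
dP = 10 mmHg = 1333.22 Pa
Q = 9.5365e-07 m^3/s


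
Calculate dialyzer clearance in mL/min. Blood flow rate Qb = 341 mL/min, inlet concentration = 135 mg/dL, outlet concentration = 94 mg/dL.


K = Qb * (Cb_in - Cb_out) / Cb_in
K = 341 * (135 - 94) / 135
K = 103.6 mL/min


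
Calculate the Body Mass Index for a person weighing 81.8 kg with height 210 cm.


BMI = weight / height^2
height = 210 cm = 2.1 m
BMI = 81.8 / 2.1^2
BMI = 18.55 kg/m^2


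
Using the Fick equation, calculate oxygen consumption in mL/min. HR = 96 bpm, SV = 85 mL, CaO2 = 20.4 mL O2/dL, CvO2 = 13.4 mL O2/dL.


CO = HR*SV = 96*85/1000 = 8.16 L/min
a-v O2 diff = 20.4 - 13.4 = 7 mL/dL
VO2 = CO * (CaO2-CvO2) * 10 dL/L
VO2 = 8.16 * 7 * 10
VO2 = 571.2 mL/min


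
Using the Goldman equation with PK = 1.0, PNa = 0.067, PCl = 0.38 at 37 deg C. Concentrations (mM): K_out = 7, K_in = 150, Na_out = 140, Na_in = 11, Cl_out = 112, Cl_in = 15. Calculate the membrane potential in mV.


Vm = (RT/F)*ln((PK*Ko + PNa*Nao + PCl*Cli)/(PK*Ki + PNa*Nai + PCl*Clo))
Numer = 22.08, Denom = 193.297
Vm = -57.98 mV


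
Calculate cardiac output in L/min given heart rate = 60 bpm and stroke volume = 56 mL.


CO = HR * SV
CO = 60 * 56 / 1000
CO = 3.36 L/min


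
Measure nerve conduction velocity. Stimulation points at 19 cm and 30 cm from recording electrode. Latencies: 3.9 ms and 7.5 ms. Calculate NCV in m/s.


Distance = (30 - 19) / 100 = 0.11 m
dt = (7.5 - 3.9) / 1000 = 0.0036 s
NCV = dist / dt = 30.56 m/s


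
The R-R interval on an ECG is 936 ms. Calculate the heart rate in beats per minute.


HR = 60 / RR_interval(s)
RR = 936 ms = 0.936 s
HR = 60 / 0.936 = 64.1 bpm


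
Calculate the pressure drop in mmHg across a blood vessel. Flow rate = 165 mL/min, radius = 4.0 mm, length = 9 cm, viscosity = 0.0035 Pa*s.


dP = 8*mu*L*Q / (pi*r^4)
Q = 165 mL/min = 2.75e-06 m^3/s
dP = 8.61675 Pa = 8.61675 / 133.322 mmHg = 0.06463 mmHg


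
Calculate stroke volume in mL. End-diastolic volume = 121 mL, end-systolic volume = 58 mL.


SV = EDV - ESV
SV = 121 - 58
SV = 63 mL


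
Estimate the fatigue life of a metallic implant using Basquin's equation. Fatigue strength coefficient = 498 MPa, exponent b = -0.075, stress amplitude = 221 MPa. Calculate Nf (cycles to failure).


sigma_a = sigma_f' * (2Nf)^b
2Nf = (sigma_a/sigma_f')^(1/b)
2Nf = (221/498)^(1/-0.075)
2Nf = 50640.065
Nf = 2.532e+04


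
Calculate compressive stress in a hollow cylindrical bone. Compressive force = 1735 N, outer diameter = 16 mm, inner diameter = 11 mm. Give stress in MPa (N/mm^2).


A = pi*(r_o^2 - r_i^2)
r_o = 8 mm, r_i = 5.5 mm
A = 106.029 mm^2
sigma = F/A = 1735 / 106.029
sigma = 16.36 MPa


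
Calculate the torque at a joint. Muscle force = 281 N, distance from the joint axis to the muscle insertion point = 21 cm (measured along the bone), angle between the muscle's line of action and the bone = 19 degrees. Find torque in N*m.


Torque = F * d * sin(theta)   (moment arm = d*sin(theta))
d = 21 cm = 0.21 m
Torque = 281 * 0.21 * sin(19)
Torque = 19.21 N*m


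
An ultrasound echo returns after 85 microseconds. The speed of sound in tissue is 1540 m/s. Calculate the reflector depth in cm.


depth = c * t / 2
t = 85 us = 8.5000e-05 s
depth = 1540 * 8.5000e-05 / 2
depth = 0.06545 m = 6.545 cm


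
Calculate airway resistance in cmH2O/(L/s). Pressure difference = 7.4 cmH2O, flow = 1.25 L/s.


R = dP / flow
R = 7.4 / 1.25
R = 5.92 cmH2O/(L/s)


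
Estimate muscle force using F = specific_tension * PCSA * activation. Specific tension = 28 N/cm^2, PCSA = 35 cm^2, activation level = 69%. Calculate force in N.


F = sigma * PCSA * activation
F = 28 * 35 * 0.69
F = 676.2 N


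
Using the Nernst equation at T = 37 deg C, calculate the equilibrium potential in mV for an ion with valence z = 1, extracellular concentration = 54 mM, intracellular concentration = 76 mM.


E = (RT/(zF)) * ln(C_out/C_in)
T = 37 + 273.15 = 310.15 K
E = (8.314 * 310.15 / (1 * 96485)) * ln(54/76)
E = -9.133 mV


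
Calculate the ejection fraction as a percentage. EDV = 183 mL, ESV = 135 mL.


SV = EDV - ESV = 183 - 135 = 48 mL
EF = SV/EDV * 100 = 48/183 * 100
EF = 26.23%


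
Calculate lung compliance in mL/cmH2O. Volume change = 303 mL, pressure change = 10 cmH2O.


C = dV / dP
C = 303 / 10
C = 30.3 mL/cmH2O


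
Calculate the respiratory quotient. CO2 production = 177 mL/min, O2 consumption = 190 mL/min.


RQ = VCO2 / VO2
RQ = 177 / 190
RQ = 0.9316


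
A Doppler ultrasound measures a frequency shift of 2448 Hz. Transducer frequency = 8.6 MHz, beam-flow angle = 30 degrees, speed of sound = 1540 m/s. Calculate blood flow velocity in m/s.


v = fd * c / (2 * f0 * cos(theta))
v = 2448 * 1540 / (2 * 8.6000e+06 * cos(30))
v = 0.2531 m/s


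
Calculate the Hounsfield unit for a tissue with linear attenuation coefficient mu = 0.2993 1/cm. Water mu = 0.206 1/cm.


HU = ((mu_tissue - mu_water) / mu_water) * 1000
HU = ((0.2993 - 0.206) / 0.206) * 1000
HU = 452.9


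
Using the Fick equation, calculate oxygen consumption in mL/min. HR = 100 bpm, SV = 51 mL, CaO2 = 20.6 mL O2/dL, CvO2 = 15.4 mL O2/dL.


CO = HR*SV = 100*51/1000 = 5.1 L/min
a-v O2 diff = 20.6 - 15.4 = 5.2 mL/dL
VO2 = CO * (CaO2-CvO2) * 10 dL/L
VO2 = 5.1 * 5.2 * 10
VO2 = 265.2 mL/min


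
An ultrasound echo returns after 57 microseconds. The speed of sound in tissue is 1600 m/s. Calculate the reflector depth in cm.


depth = c * t / 2
t = 57 us = 5.7000e-05 s
depth = 1600 * 5.7000e-05 / 2
depth = 0.0456 m = 4.56 cm


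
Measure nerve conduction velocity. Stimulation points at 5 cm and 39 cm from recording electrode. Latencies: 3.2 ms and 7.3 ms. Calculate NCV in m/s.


Distance = (39 - 5) / 100 = 0.34 m
dt = (7.3 - 3.2) / 1000 = 0.0041 s
NCV = dist / dt = 82.93 m/s


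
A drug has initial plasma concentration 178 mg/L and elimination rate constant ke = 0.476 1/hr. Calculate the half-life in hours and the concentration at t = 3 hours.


t_half = ln(2) / ke = 0.693147 / 0.476 = 1.456 hr
C(t) = C0 * exp(-ke*t) = 178 * exp(-0.476*3)
C(3) = 42.68 mg/L


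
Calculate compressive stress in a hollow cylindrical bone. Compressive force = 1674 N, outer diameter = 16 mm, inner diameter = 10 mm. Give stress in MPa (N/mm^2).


A = pi*(r_o^2 - r_i^2)
r_o = 8 mm, r_i = 5 mm
A = 122.522 mm^2
sigma = F/A = 1674 / 122.522
sigma = 13.66 MPa


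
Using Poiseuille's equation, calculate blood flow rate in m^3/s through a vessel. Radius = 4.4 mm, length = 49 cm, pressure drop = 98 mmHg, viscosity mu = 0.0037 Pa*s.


Q = pi*r^4*dP / (8*mu*L)
r = 0.0044 m, L = 0.49 m
dP = 98 mmHg = 13065.556 Pa
Q = 0.001061 m^3/s


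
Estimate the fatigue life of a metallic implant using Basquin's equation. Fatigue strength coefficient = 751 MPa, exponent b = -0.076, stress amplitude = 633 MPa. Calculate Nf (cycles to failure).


sigma_a = sigma_f' * (2Nf)^b
2Nf = (sigma_a/sigma_f')^(1/b)
2Nf = (633/751)^(1/-0.076)
2Nf = 9.4796534
Nf = 4.74


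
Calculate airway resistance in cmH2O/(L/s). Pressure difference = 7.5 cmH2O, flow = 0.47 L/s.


R = dP / flow
R = 7.5 / 0.47
R = 15.96 cmH2O/(L/s)


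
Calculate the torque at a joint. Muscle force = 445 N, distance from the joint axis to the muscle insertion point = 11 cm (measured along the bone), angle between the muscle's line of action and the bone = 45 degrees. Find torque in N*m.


Torque = F * d * sin(theta)   (moment arm = d*sin(theta))
d = 11 cm = 0.11 m
Torque = 445 * 0.11 * sin(45)
Torque = 34.61 N*m


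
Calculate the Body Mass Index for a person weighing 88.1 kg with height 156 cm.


BMI = weight / height^2
height = 156 cm = 1.56 m
BMI = 88.1 / 1.56^2
BMI = 36.2 kg/m^2


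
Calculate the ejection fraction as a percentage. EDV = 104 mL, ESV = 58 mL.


SV = EDV - ESV = 104 - 58 = 46 mL
EF = SV/EDV * 100 = 46/104 * 100
EF = 44.23%


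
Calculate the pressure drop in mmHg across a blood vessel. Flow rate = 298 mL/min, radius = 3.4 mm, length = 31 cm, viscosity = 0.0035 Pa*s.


dP = 8*mu*L*Q / (pi*r^4)
Q = 298 mL/min = 4.96667e-06 m^3/s
dP = 102.688 Pa = 102.688 / 133.322 mmHg = 0.7702 mmHg


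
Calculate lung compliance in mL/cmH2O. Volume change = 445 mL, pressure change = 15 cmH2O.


C = dV / dP
C = 445 / 15
C = 29.67 mL/cmH2O


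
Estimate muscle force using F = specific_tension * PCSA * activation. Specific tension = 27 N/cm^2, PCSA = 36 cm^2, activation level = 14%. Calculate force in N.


F = sigma * PCSA * activation
F = 27 * 36 * 0.14
F = 136.1 N


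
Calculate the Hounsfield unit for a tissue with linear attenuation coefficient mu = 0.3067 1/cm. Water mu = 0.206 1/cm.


HU = ((mu_tissue - mu_water) / mu_water) * 1000
HU = ((0.3067 - 0.206) / 0.206) * 1000
HU = 488.8


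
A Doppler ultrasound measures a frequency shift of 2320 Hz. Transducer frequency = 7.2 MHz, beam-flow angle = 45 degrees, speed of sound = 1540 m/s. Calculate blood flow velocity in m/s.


v = fd * c / (2 * f0 * cos(theta))
v = 2320 * 1540 / (2 * 7.2000e+06 * cos(45))
v = 0.3509 m/s


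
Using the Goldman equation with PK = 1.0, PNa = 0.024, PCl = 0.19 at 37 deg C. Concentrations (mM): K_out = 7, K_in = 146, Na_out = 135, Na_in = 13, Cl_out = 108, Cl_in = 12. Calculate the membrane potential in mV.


Vm = (RT/F)*ln((PK*Ko + PNa*Nao + PCl*Cli)/(PK*Ki + PNa*Nai + PCl*Clo))
Numer = 12.52, Denom = 166.832
Vm = -69.21 mV


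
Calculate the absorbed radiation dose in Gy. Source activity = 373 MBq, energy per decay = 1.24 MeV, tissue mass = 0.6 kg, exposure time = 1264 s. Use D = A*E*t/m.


A = 373 MBq = 3.7300e+08 Bq
E = 1.24 MeV = 1.98648e-13 J
D = A*E*t/m = 3.7300e+08*1.98648e-13*1264/0.6
D = 0.1561 Gy


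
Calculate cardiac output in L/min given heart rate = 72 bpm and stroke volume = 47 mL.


CO = HR * SV
CO = 72 * 47 / 1000
CO = 3.384 L/min


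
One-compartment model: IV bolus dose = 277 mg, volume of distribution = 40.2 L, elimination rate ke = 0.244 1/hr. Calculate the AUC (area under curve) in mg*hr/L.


C0 = Dose/Vd = 277/40.2 = 6.89055 mg/L
AUC = C0/ke = 6.89055/0.244
AUC = 28.24 mg*hr/L


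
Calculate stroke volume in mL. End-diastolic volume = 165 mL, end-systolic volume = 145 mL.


SV = EDV - ESV
SV = 165 - 145
SV = 20 mL


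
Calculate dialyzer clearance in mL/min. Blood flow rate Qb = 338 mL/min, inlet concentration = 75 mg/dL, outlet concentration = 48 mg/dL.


K = Qb * (Cb_in - Cb_out) / Cb_in
K = 338 * (75 - 48) / 75
K = 121.7 mL/min


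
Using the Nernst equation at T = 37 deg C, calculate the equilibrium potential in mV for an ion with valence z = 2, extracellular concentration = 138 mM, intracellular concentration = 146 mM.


E = (RT/(zF)) * ln(C_out/C_in)
T = 37 + 273.15 = 310.15 K
E = (8.314 * 310.15 / (2 * 96485)) * ln(138/146)
E = -0.753 mV


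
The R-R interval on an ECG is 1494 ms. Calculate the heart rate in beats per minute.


HR = 60 / RR_interval(s)
RR = 1494 ms = 1.494 s
HR = 60 / 1.494 = 40.16 bpm


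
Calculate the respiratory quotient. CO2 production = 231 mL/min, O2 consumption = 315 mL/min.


RQ = VCO2 / VO2
RQ = 231 / 315
RQ = 0.7333


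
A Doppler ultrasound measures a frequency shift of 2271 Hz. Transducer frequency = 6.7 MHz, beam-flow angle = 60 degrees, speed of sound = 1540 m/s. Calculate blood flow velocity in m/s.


v = fd * c / (2 * f0 * cos(theta))
v = 2271 * 1540 / (2 * 6.7000e+06 * cos(60))
v = 0.522 m/s


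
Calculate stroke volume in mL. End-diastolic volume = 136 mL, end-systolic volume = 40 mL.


SV = EDV - ESV
SV = 136 - 40
SV = 96 mL


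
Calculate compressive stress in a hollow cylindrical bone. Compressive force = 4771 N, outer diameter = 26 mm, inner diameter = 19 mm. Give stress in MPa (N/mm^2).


A = pi*(r_o^2 - r_i^2)
r_o = 13 mm, r_i = 9.5 mm
A = 247.4 mm^2
sigma = F/A = 4771 / 247.4
sigma = 19.28 MPa


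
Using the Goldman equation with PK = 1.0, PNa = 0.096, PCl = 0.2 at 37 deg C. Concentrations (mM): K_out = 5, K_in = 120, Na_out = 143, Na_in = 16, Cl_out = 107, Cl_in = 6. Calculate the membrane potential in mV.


Vm = (RT/F)*ln((PK*Ko + PNa*Nao + PCl*Cli)/(PK*Ki + PNa*Nai + PCl*Clo))
Numer = 19.928, Denom = 142.936
Vm = -52.66 mV


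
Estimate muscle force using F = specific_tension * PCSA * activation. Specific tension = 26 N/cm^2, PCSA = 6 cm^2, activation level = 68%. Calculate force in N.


F = sigma * PCSA * activation
F = 26 * 6 * 0.68
F = 106.1 N


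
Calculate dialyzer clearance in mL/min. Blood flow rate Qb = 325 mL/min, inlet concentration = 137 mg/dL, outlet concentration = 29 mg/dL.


K = Qb * (Cb_in - Cb_out) / Cb_in
K = 325 * (137 - 29) / 137
K = 256.2 mL/min


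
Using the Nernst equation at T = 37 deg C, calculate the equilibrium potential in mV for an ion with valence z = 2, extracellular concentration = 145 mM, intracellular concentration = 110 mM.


E = (RT/(zF)) * ln(C_out/C_in)
T = 37 + 273.15 = 310.15 K
E = (8.314 * 310.15 / (2 * 96485)) * ln(145/110)
E = 3.691 mV


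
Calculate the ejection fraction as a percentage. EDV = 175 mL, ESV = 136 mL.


SV = EDV - ESV = 175 - 136 = 39 mL
EF = SV/EDV * 100 = 39/175 * 100
EF = 22.29%


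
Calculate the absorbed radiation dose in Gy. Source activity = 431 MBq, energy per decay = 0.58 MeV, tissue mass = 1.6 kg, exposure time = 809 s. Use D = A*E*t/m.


A = 431 MBq = 4.3100e+08 Bq
E = 0.58 MeV = 9.2916e-14 J
D = A*E*t/m = 4.3100e+08*9.2916e-14*809/1.6
D = 0.02025 Gy


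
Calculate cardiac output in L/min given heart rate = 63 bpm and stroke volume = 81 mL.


CO = HR * SV
CO = 63 * 81 / 1000
CO = 5.103 L/min


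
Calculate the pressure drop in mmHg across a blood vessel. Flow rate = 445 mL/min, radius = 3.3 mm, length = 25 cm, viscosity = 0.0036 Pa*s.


dP = 8*mu*L*Q / (pi*r^4)
Q = 445 mL/min = 7.41667e-06 m^3/s
dP = 143.33 Pa = 143.33 / 133.322 mmHg = 1.075 mmHg


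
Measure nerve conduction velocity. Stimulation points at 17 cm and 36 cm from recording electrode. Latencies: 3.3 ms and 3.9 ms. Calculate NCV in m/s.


Distance = (36 - 17) / 100 = 0.19 m
dt = (3.9 - 3.3) / 1000 = 6.0000e-04 s
NCV = dist / dt = 316.7 m/s


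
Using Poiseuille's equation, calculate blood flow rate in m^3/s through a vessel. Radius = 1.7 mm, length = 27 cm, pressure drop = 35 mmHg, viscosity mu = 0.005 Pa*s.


Q = pi*r^4*dP / (8*mu*L)
r = 0.0017 m, L = 0.27 m
dP = 35 mmHg = 4666.27 Pa
Q = 1.1337e-05 m^3/s


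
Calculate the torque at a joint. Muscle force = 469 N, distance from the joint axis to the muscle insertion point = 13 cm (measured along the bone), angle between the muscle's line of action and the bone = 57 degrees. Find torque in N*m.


Torque = F * d * sin(theta)   (moment arm = d*sin(theta))
d = 13 cm = 0.13 m
Torque = 469 * 0.13 * sin(57)
Torque = 51.13 N*m


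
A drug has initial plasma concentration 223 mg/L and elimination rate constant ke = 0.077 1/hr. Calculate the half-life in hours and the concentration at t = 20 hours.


t_half = ln(2) / ke = 0.693147 / 0.077 = 9.002 hr
C(t) = C0 * exp(-ke*t) = 223 * exp(-0.077*20)
C(20) = 47.81 mg/L


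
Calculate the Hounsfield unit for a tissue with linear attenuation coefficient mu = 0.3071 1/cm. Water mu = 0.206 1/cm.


HU = ((mu_tissue - mu_water) / mu_water) * 1000
HU = ((0.3071 - 0.206) / 0.206) * 1000
HU = 490.8


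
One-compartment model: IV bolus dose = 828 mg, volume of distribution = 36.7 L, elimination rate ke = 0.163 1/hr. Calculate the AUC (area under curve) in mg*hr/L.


C0 = Dose/Vd = 828/36.7 = 22.5613 mg/L
AUC = C0/ke = 22.5613/0.163
AUC = 138.4 mg*hr/L


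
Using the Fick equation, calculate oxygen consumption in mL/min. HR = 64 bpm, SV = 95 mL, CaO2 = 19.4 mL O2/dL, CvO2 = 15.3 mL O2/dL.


CO = HR*SV = 64*95/1000 = 6.08 L/min
a-v O2 diff = 19.4 - 15.3 = 4.1 mL/dL
VO2 = CO * (CaO2-CvO2) * 10 dL/L
VO2 = 6.08 * 4.1 * 10
VO2 = 249.3 mL/min


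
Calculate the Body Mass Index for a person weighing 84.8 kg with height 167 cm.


BMI = weight / height^2
height = 167 cm = 1.67 m
BMI = 84.8 / 1.67^2
BMI = 30.41 kg/m^2


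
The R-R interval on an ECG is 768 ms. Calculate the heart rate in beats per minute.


HR = 60 / RR_interval(s)
RR = 768 ms = 0.768 s
HR = 60 / 0.768 = 78.12 bpm


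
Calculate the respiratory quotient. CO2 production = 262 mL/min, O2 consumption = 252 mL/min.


RQ = VCO2 / VO2
RQ = 262 / 252
RQ = 1.04


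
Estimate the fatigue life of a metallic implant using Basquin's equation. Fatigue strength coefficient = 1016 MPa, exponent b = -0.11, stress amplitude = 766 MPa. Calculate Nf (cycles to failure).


sigma_a = sigma_f' * (2Nf)^b
2Nf = (sigma_a/sigma_f')^(1/b)
2Nf = (766/1016)^(1/-0.11)
2Nf = 13.035743
Nf = 6.518


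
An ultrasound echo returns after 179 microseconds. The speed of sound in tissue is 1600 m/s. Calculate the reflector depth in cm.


depth = c * t / 2
t = 179 us = 1.7900e-04 s
depth = 1600 * 1.7900e-04 / 2
depth = 0.1432 m = 14.32 cm


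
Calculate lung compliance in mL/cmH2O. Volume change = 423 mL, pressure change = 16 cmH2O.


C = dV / dP
C = 423 / 16
C = 26.44 mL/cmH2O


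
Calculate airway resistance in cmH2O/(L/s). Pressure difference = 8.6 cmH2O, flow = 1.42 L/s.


R = dP / flow
R = 8.6 / 1.42
R = 6.056 cmH2O/(L/s)


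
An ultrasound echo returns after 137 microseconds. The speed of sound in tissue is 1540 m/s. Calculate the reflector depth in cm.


depth = c * t / 2
t = 137 us = 1.3700e-04 s
depth = 1540 * 1.3700e-04 / 2
depth = 0.10549 m = 10.549 cm


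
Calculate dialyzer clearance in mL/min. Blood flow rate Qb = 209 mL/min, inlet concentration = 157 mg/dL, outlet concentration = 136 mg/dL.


K = Qb * (Cb_in - Cb_out) / Cb_in
K = 209 * (157 - 136) / 157
K = 27.96 mL/min


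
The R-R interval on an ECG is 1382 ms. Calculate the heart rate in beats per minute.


HR = 60 / RR_interval(s)
RR = 1382 ms = 1.382 s
HR = 60 / 1.382 = 43.42 bpm


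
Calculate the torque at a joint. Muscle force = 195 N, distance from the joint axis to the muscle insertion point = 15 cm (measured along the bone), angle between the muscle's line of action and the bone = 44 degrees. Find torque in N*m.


Torque = F * d * sin(theta)   (moment arm = d*sin(theta))
d = 15 cm = 0.15 m
Torque = 195 * 0.15 * sin(44)
Torque = 20.32 N*m


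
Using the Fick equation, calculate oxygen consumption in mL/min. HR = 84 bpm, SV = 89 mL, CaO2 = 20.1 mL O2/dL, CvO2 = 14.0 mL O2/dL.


CO = HR*SV = 84*89/1000 = 7.476 L/min
a-v O2 diff = 20.1 - 14.0 = 6.1 mL/dL
VO2 = CO * (CaO2-CvO2) * 10 dL/L
VO2 = 7.476 * 6.1 * 10
VO2 = 456 mL/min


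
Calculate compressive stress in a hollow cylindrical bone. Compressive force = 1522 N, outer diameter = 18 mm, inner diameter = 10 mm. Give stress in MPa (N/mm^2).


A = pi*(r_o^2 - r_i^2)
r_o = 9 mm, r_i = 5 mm
A = 175.929 mm^2
sigma = F/A = 1522 / 175.929
sigma = 8.651 MPa


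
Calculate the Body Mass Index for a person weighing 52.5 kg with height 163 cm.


BMI = weight / height^2
height = 163 cm = 1.63 m
BMI = 52.5 / 1.63^2
BMI = 19.76 kg/m^2


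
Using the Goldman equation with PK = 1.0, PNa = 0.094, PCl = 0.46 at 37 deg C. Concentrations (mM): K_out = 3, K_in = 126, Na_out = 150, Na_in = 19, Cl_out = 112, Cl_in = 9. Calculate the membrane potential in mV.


Vm = (RT/F)*ln((PK*Ko + PNa*Nao + PCl*Cli)/(PK*Ki + PNa*Nai + PCl*Clo))
Numer = 21.24, Denom = 179.306
Vm = -57.01 mV


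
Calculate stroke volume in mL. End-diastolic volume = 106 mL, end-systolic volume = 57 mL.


SV = EDV - ESV
SV = 106 - 57
SV = 49 mL


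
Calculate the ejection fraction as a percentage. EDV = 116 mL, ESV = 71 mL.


SV = EDV - ESV = 116 - 71 = 45 mL
EF = SV/EDV * 100 = 45/116 * 100
EF = 38.79%


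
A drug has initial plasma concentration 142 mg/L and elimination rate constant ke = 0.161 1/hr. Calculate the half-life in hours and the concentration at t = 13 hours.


t_half = ln(2) / ke = 0.693147 / 0.161 = 4.305 hr
C(t) = C0 * exp(-ke*t) = 142 * exp(-0.161*13)
C(13) = 17.51 mg/L


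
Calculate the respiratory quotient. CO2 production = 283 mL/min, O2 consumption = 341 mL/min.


RQ = VCO2 / VO2
RQ = 283 / 341
RQ = 0.8299


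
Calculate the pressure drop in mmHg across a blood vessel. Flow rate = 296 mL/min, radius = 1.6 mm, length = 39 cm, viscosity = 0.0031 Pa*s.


dP = 8*mu*L*Q / (pi*r^4)
Q = 296 mL/min = 4.93333e-06 m^3/s
dP = 2317.54 Pa = 2317.54 / 133.322 mmHg = 17.38 mmHg


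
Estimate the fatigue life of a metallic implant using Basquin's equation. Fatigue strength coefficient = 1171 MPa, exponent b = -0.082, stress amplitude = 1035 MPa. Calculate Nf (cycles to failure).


sigma_a = sigma_f' * (2Nf)^b
2Nf = (sigma_a/sigma_f')^(1/b)
2Nf = (1035/1171)^(1/-0.082)
2Nf = 4.5067172
Nf = 2.253


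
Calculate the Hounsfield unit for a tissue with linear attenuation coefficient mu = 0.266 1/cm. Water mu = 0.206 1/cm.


HU = ((mu_tissue - mu_water) / mu_water) * 1000
HU = ((0.266 - 0.206) / 0.206) * 1000
HU = 291.3


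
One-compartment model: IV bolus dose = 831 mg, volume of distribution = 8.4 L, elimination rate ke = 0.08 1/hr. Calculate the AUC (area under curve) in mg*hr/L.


C0 = Dose/Vd = 831/8.4 = 98.9286 mg/L
AUC = C0/ke = 98.9286/0.08
AUC = 1237 mg*hr/L


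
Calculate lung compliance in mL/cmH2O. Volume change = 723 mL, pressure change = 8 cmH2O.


C = dV / dP
C = 723 / 8
C = 90.38 mL/cmH2O


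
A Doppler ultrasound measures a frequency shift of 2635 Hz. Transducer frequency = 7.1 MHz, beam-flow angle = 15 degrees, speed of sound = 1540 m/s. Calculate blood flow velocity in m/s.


v = fd * c / (2 * f0 * cos(theta))
v = 2635 * 1540 / (2 * 7.1000e+06 * cos(15))
v = 0.2958 m/s


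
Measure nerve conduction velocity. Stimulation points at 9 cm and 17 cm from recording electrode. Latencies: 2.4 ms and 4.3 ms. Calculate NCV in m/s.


Distance = (17 - 9) / 100 = 0.08 m
dt = (4.3 - 2.4) / 1000 = 0.0019 s
NCV = dist / dt = 42.11 m/s


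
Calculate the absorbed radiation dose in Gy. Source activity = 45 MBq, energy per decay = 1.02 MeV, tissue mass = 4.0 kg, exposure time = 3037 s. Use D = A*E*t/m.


A = 45 MBq = 4.5000e+07 Bq
E = 1.02 MeV = 1.63404e-13 J
D = A*E*t/m = 4.5000e+07*1.63404e-13*3037/4.0
D = 0.005583 Gy


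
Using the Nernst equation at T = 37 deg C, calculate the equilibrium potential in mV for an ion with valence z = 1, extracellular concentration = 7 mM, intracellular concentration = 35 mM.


E = (RT/(zF)) * ln(C_out/C_in)
T = 37 + 273.15 = 310.15 K
E = (8.314 * 310.15 / (1 * 96485)) * ln(7/35)
E = -43.01 mV


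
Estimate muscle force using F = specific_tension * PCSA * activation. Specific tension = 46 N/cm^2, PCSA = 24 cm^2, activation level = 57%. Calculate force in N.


F = sigma * PCSA * activation
F = 46 * 24 * 0.57
F = 629.3 N


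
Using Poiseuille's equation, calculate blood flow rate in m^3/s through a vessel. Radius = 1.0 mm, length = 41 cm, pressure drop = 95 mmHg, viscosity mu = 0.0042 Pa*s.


Q = pi*r^4*dP / (8*mu*L)
r = 0.001 m, L = 0.41 m
dP = 95 mmHg = 12665.59 Pa
Q = 2.8884e-06 m^3/s


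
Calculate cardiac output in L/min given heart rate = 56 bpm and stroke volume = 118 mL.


CO = HR * SV
CO = 56 * 118 / 1000
CO = 6.608 L/min


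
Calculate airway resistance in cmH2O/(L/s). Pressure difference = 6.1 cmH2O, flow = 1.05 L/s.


R = dP / flow
R = 6.1 / 1.05
R = 5.81 cmH2O/(L/s)


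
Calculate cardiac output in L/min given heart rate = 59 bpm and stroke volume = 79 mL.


CO = HR * SV
CO = 59 * 79 / 1000
CO = 4.661 L/min


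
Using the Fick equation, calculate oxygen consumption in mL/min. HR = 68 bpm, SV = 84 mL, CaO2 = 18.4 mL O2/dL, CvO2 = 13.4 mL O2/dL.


CO = HR*SV = 68*84/1000 = 5.712 L/min
a-v O2 diff = 18.4 - 13.4 = 5 mL/dL
VO2 = CO * (CaO2-CvO2) * 10 dL/L
VO2 = 5.712 * 5 * 10
VO2 = 285.6 mL/min


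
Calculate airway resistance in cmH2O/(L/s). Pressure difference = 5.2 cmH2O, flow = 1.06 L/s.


R = dP / flow
R = 5.2 / 1.06
R = 4.906 cmH2O/(L/s)


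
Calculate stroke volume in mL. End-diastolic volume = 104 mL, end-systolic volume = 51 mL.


SV = EDV - ESV
SV = 104 - 51
SV = 53 mL


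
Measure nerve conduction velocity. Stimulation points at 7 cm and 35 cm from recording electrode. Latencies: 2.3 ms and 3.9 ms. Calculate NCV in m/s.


Distance = (35 - 7) / 100 = 0.28 m
dt = (3.9 - 2.3) / 1000 = 0.0016 s
NCV = dist / dt = 175 m/s


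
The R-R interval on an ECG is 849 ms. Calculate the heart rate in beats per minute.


HR = 60 / RR_interval(s)
RR = 849 ms = 0.849 s
HR = 60 / 0.849 = 70.67 bpm


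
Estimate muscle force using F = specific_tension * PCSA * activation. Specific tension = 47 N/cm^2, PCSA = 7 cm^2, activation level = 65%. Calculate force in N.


F = sigma * PCSA * activation
F = 47 * 7 * 0.65
F = 213.8 N


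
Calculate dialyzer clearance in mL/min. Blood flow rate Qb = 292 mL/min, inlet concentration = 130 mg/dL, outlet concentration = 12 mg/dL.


K = Qb * (Cb_in - Cb_out) / Cb_in
K = 292 * (130 - 12) / 130
K = 265 mL/min


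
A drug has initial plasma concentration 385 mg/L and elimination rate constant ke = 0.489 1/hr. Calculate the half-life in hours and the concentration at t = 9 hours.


t_half = ln(2) / ke = 0.693147 / 0.489 = 1.417 hr
C(t) = C0 * exp(-ke*t) = 385 * exp(-0.489*9)
C(9) = 4.722 mg/L


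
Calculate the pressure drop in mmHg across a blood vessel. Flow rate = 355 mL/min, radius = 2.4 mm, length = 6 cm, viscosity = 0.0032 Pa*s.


dP = 8*mu*L*Q / (pi*r^4)
Q = 355 mL/min = 5.91667e-06 m^3/s
dP = 87.1914 Pa = 87.1914 / 133.322 mmHg = 0.654 mmHg


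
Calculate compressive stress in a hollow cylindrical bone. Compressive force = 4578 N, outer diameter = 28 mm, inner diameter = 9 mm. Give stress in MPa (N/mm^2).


A = pi*(r_o^2 - r_i^2)
r_o = 14 mm, r_i = 4.5 mm
A = 552.135 mm^2
sigma = F/A = 4578 / 552.135
sigma = 8.291 MPa


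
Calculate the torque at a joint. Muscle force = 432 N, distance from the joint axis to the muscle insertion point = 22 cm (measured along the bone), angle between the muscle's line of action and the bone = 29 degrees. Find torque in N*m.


Torque = F * d * sin(theta)   (moment arm = d*sin(theta))
d = 22 cm = 0.22 m
Torque = 432 * 0.22 * sin(29)
Torque = 46.08 N*m


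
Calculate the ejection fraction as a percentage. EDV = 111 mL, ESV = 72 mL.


SV = EDV - ESV = 111 - 72 = 39 mL
EF = SV/EDV * 100 = 39/111 * 100
EF = 35.14%


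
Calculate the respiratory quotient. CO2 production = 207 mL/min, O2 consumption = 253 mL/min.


RQ = VCO2 / VO2
RQ = 207 / 253
RQ = 0.8182


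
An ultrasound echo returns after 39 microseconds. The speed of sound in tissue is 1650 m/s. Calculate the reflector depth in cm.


depth = c * t / 2
t = 39 us = 3.9000e-05 s
depth = 1650 * 3.9000e-05 / 2
depth = 0.032175 m = 3.2175 cm


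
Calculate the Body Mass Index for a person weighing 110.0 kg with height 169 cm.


BMI = weight / height^2
height = 169 cm = 1.69 m
BMI = 110.0 / 1.69^2
BMI = 38.51 kg/m^2


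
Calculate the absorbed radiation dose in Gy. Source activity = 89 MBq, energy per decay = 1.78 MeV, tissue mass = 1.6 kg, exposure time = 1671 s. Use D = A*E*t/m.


A = 89 MBq = 8.9000e+07 Bq
E = 1.78 MeV = 2.85156e-13 J
D = A*E*t/m = 8.9000e+07*2.85156e-13*1671/1.6
D = 0.02651 Gy


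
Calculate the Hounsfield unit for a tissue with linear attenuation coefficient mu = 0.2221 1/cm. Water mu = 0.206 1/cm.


HU = ((mu_tissue - mu_water) / mu_water) * 1000
HU = ((0.2221 - 0.206) / 0.206) * 1000
HU = 78.16


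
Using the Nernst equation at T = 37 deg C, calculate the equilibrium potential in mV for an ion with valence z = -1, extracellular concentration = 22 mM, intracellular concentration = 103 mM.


E = (RT/(zF)) * ln(C_out/C_in)
T = 37 + 273.15 = 310.15 K
E = (8.314 * 310.15 / (-1 * 96485)) * ln(22/103)
E = 41.26 mV


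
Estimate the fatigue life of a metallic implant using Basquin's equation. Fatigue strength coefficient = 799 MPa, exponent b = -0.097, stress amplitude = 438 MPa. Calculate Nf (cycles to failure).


sigma_a = sigma_f' * (2Nf)^b
2Nf = (sigma_a/sigma_f')^(1/b)
2Nf = (438/799)^(1/-0.097)
2Nf = 491.44035
Nf = 245.7


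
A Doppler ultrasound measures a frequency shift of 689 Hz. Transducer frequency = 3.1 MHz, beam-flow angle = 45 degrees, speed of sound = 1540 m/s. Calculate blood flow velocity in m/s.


v = fd * c / (2 * f0 * cos(theta))
v = 689 * 1540 / (2 * 3.1000e+06 * cos(45))
v = 0.242 m/s


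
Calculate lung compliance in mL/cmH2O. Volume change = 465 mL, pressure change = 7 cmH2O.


C = dV / dP
C = 465 / 7
C = 66.43 mL/cmH2O


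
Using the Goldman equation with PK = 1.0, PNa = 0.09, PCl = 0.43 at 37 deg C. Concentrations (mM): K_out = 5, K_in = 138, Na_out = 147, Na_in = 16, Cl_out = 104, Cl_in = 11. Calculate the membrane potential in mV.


Vm = (RT/F)*ln((PK*Ko + PNa*Nao + PCl*Cli)/(PK*Ki + PNa*Nai + PCl*Clo))
Numer = 22.96, Denom = 184.16
Vm = -55.64 mV


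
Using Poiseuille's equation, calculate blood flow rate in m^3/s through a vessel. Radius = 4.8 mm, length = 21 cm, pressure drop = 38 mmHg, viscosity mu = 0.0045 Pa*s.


Q = pi*r^4*dP / (8*mu*L)
r = 0.0048 m, L = 0.21 m
dP = 38 mmHg = 5066.236 Pa
Q = 0.001118 m^3/s


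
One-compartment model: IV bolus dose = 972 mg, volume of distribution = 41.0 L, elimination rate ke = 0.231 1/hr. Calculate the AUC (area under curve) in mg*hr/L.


C0 = Dose/Vd = 972/41.0 = 23.7073 mg/L
AUC = C0/ke = 23.7073/0.231
AUC = 102.6 mg*hr/L


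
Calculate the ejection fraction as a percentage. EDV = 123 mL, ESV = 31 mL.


SV = EDV - ESV = 123 - 31 = 92 mL
EF = SV/EDV * 100 = 92/123 * 100
EF = 74.8%


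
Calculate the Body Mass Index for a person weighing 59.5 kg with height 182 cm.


BMI = weight / height^2
height = 182 cm = 1.82 m
BMI = 59.5 / 1.82^2
BMI = 17.96 kg/m^2


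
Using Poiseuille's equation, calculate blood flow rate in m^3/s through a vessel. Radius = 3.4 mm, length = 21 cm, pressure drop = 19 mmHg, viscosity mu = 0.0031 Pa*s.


Q = pi*r^4*dP / (8*mu*L)
r = 0.0034 m, L = 0.21 m
dP = 19 mmHg = 2533.118 Pa
Q = 2.0420e-04 m^3/s


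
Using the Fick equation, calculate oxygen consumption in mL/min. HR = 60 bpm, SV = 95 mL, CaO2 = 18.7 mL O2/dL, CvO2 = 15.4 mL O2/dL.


CO = HR*SV = 60*95/1000 = 5.7 L/min
a-v O2 diff = 18.7 - 15.4 = 3.3 mL/dL
VO2 = CO * (CaO2-CvO2) * 10 dL/L
VO2 = 5.7 * 3.3 * 10
VO2 = 188.1 mL/min


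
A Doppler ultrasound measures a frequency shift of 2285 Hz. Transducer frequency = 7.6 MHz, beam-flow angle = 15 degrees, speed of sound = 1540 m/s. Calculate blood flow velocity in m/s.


v = fd * c / (2 * f0 * cos(theta))
v = 2285 * 1540 / (2 * 7.6000e+06 * cos(15))
v = 0.2397 m/s


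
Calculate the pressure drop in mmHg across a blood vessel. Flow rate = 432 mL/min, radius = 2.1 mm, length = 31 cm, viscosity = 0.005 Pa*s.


dP = 8*mu*L*Q / (pi*r^4)
Q = 432 mL/min = 7.2e-06 m^3/s
dP = 1461.26 Pa = 1461.26 / 133.322 mmHg = 10.96 mmHg


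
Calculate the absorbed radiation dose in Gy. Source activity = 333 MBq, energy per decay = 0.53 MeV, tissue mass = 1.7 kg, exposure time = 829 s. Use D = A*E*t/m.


A = 333 MBq = 3.3300e+08 Bq
E = 0.53 MeV = 8.4906e-14 J
D = A*E*t/m = 3.3300e+08*8.4906e-14*829/1.7
D = 0.01379 Gy


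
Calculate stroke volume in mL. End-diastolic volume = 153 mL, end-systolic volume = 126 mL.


SV = EDV - ESV
SV = 153 - 126
SV = 27 mL


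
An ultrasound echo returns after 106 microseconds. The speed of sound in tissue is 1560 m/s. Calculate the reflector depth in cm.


depth = c * t / 2
t = 106 us = 1.0600e-04 s
depth = 1560 * 1.0600e-04 / 2
depth = 0.08268 m = 8.268 cm


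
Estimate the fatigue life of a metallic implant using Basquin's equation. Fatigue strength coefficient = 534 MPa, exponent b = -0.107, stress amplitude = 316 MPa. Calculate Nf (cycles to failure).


sigma_a = sigma_f' * (2Nf)^b
2Nf = (sigma_a/sigma_f')^(1/b)
2Nf = (316/534)^(1/-0.107)
2Nf = 134.73433
Nf = 67.37


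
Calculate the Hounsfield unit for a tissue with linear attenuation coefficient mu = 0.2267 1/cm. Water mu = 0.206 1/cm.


HU = ((mu_tissue - mu_water) / mu_water) * 1000
HU = ((0.2267 - 0.206) / 0.206) * 1000
HU = 100.5


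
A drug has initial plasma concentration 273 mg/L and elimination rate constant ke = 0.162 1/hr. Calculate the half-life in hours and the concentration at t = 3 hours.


t_half = ln(2) / ke = 0.693147 / 0.162 = 4.279 hr
C(t) = C0 * exp(-ke*t) = 273 * exp(-0.162*3)
C(3) = 167.9 mg/L


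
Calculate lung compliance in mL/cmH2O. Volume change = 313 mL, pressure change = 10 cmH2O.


C = dV / dP
C = 313 / 10
C = 31.3 mL/cmH2O


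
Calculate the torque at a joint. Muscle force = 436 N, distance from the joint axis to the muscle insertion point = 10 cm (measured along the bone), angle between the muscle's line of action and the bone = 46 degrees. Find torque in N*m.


Torque = F * d * sin(theta)   (moment arm = d*sin(theta))
d = 10 cm = 0.1 m
Torque = 436 * 0.1 * sin(46)
Torque = 31.36 N*m


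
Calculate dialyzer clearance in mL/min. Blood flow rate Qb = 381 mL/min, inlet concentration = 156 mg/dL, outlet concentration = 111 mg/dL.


K = Qb * (Cb_in - Cb_out) / Cb_in
K = 381 * (156 - 111) / 156
K = 109.9 mL/min


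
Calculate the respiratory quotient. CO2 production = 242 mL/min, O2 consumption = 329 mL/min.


RQ = VCO2 / VO2
RQ = 242 / 329
RQ = 0.7356


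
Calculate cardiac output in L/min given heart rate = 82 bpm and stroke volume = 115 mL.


CO = HR * SV
CO = 82 * 115 / 1000
CO = 9.43 L/min


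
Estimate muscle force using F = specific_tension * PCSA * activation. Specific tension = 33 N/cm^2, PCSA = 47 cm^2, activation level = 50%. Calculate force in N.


F = sigma * PCSA * activation
F = 33 * 47 * 0.5
F = 775.5 N


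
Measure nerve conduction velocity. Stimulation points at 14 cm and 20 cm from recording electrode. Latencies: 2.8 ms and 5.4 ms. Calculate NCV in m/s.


Distance = (20 - 14) / 100 = 0.06 m
dt = (5.4 - 2.8) / 1000 = 0.0026 s
NCV = dist / dt = 23.08 m/s


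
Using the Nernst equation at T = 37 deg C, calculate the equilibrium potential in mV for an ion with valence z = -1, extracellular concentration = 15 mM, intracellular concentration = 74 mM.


E = (RT/(zF)) * ln(C_out/C_in)
T = 37 + 273.15 = 310.15 K
E = (8.314 * 310.15 / (-1 * 96485)) * ln(15/74)
E = 42.65 mV


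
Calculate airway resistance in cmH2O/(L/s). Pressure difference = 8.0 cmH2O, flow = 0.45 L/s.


R = dP / flow
R = 8.0 / 0.45
R = 17.78 cmH2O/(L/s)


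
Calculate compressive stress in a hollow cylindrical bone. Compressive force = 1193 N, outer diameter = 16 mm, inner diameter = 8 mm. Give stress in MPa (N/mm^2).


A = pi*(r_o^2 - r_i^2)
r_o = 8 mm, r_i = 4 mm
A = 150.796 mm^2
sigma = F/A = 1193 / 150.796
sigma = 7.911 MPa


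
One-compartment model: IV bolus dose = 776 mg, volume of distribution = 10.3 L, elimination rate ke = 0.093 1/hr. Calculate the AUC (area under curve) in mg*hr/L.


C0 = Dose/Vd = 776/10.3 = 75.3398 mg/L
AUC = C0/ke = 75.3398/0.093
AUC = 810.1 mg*hr/L


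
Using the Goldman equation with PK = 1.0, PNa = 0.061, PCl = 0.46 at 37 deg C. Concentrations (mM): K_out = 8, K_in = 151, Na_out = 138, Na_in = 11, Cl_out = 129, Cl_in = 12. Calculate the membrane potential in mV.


Vm = (RT/F)*ln((PK*Ko + PNa*Nao + PCl*Cli)/(PK*Ki + PNa*Nai + PCl*Clo))
Numer = 21.938, Denom = 211.011
Vm = -60.5 mV


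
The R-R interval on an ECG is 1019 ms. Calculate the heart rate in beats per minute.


HR = 60 / RR_interval(s)
RR = 1019 ms = 1.019 s
HR = 60 / 1.019 = 58.88 bpm


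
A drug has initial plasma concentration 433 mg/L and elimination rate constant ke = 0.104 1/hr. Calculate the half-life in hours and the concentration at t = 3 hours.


t_half = ln(2) / ke = 0.693147 / 0.104 = 6.665 hr
C(t) = C0 * exp(-ke*t) = 433 * exp(-0.104*3)
C(3) = 316.9 mg/L


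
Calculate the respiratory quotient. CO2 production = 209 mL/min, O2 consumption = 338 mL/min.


RQ = VCO2 / VO2
RQ = 209 / 338
RQ = 0.6183


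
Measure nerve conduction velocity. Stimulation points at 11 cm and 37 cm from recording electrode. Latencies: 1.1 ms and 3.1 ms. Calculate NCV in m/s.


Distance = (37 - 11) / 100 = 0.26 m
dt = (3.1 - 1.1) / 1000 = 0.002 s
NCV = dist / dt = 130 m/s


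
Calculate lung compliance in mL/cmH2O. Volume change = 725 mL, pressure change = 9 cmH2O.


C = dV / dP
C = 725 / 9
C = 80.56 mL/cmH2O


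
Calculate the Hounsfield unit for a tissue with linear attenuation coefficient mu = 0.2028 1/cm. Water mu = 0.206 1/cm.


HU = ((mu_tissue - mu_water) / mu_water) * 1000
HU = ((0.2028 - 0.206) / 0.206) * 1000
HU = -15.53
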